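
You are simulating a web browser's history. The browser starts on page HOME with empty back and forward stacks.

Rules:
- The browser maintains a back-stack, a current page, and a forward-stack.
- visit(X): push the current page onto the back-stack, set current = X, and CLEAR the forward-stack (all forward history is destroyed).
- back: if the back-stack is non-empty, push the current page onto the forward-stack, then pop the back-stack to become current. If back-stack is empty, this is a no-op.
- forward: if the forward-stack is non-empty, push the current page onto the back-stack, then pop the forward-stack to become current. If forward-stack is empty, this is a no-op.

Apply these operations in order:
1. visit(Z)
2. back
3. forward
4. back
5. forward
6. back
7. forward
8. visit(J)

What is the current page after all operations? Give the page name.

After 1 (visit(Z)): cur=Z back=1 fwd=0
After 2 (back): cur=HOME back=0 fwd=1
After 3 (forward): cur=Z back=1 fwd=0
After 4 (back): cur=HOME back=0 fwd=1
After 5 (forward): cur=Z back=1 fwd=0
After 6 (back): cur=HOME back=0 fwd=1
After 7 (forward): cur=Z back=1 fwd=0
After 8 (visit(J)): cur=J back=2 fwd=0

Answer: J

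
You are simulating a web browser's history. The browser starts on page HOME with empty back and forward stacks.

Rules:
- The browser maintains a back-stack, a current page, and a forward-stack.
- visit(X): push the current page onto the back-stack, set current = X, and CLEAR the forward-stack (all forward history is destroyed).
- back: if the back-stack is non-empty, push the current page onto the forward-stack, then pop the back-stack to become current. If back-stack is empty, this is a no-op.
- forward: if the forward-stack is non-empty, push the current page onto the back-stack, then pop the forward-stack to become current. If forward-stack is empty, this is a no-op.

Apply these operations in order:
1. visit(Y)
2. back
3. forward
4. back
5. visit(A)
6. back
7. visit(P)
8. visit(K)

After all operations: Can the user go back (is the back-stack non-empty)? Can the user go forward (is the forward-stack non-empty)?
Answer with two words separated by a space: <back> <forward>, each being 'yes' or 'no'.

Answer: yes no

Derivation:
After 1 (visit(Y)): cur=Y back=1 fwd=0
After 2 (back): cur=HOME back=0 fwd=1
After 3 (forward): cur=Y back=1 fwd=0
After 4 (back): cur=HOME back=0 fwd=1
After 5 (visit(A)): cur=A back=1 fwd=0
After 6 (back): cur=HOME back=0 fwd=1
After 7 (visit(P)): cur=P back=1 fwd=0
After 8 (visit(K)): cur=K back=2 fwd=0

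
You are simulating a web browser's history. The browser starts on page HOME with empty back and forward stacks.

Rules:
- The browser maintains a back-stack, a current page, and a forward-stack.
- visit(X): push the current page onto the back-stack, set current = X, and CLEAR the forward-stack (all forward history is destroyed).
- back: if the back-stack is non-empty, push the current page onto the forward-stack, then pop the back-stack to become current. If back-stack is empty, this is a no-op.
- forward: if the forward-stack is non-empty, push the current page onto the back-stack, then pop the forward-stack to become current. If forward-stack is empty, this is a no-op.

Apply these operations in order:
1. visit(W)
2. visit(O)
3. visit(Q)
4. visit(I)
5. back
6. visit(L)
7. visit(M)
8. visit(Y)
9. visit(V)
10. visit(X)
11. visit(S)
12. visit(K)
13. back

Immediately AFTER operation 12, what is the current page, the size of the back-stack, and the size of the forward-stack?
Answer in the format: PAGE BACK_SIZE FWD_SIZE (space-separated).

After 1 (visit(W)): cur=W back=1 fwd=0
After 2 (visit(O)): cur=O back=2 fwd=0
After 3 (visit(Q)): cur=Q back=3 fwd=0
After 4 (visit(I)): cur=I back=4 fwd=0
After 5 (back): cur=Q back=3 fwd=1
After 6 (visit(L)): cur=L back=4 fwd=0
After 7 (visit(M)): cur=M back=5 fwd=0
After 8 (visit(Y)): cur=Y back=6 fwd=0
After 9 (visit(V)): cur=V back=7 fwd=0
After 10 (visit(X)): cur=X back=8 fwd=0
After 11 (visit(S)): cur=S back=9 fwd=0
After 12 (visit(K)): cur=K back=10 fwd=0

K 10 0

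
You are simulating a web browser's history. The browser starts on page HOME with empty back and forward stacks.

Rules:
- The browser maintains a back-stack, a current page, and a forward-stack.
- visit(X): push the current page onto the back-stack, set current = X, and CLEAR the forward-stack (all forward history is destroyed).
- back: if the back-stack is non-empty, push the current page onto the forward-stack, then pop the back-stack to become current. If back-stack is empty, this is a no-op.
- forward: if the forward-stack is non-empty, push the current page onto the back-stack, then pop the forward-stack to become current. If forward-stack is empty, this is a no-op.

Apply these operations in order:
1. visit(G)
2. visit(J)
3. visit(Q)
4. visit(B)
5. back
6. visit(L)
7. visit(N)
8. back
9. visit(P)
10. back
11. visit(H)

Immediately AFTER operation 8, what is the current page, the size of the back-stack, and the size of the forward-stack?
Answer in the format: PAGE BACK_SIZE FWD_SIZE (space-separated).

After 1 (visit(G)): cur=G back=1 fwd=0
After 2 (visit(J)): cur=J back=2 fwd=0
After 3 (visit(Q)): cur=Q back=3 fwd=0
After 4 (visit(B)): cur=B back=4 fwd=0
After 5 (back): cur=Q back=3 fwd=1
After 6 (visit(L)): cur=L back=4 fwd=0
After 7 (visit(N)): cur=N back=5 fwd=0
After 8 (back): cur=L back=4 fwd=1

L 4 1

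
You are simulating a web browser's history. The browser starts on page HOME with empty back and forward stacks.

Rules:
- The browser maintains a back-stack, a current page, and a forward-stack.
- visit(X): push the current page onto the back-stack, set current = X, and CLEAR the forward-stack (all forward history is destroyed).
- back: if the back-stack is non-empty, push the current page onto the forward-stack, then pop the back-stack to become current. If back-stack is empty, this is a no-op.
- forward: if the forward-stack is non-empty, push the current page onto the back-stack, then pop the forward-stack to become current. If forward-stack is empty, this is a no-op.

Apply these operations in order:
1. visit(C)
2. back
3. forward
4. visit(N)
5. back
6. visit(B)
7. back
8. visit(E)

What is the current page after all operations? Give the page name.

Answer: E

Derivation:
After 1 (visit(C)): cur=C back=1 fwd=0
After 2 (back): cur=HOME back=0 fwd=1
After 3 (forward): cur=C back=1 fwd=0
After 4 (visit(N)): cur=N back=2 fwd=0
After 5 (back): cur=C back=1 fwd=1
After 6 (visit(B)): cur=B back=2 fwd=0
After 7 (back): cur=C back=1 fwd=1
After 8 (visit(E)): cur=E back=2 fwd=0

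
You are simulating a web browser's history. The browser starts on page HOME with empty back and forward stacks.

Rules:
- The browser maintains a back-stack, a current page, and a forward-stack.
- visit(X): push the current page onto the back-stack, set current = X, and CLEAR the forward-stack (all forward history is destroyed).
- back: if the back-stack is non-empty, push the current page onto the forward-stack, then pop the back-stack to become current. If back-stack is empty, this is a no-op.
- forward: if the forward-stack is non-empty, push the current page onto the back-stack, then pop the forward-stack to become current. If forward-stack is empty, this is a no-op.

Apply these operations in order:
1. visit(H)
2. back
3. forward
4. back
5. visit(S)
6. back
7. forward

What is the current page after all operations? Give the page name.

After 1 (visit(H)): cur=H back=1 fwd=0
After 2 (back): cur=HOME back=0 fwd=1
After 3 (forward): cur=H back=1 fwd=0
After 4 (back): cur=HOME back=0 fwd=1
After 5 (visit(S)): cur=S back=1 fwd=0
After 6 (back): cur=HOME back=0 fwd=1
After 7 (forward): cur=S back=1 fwd=0

Answer: S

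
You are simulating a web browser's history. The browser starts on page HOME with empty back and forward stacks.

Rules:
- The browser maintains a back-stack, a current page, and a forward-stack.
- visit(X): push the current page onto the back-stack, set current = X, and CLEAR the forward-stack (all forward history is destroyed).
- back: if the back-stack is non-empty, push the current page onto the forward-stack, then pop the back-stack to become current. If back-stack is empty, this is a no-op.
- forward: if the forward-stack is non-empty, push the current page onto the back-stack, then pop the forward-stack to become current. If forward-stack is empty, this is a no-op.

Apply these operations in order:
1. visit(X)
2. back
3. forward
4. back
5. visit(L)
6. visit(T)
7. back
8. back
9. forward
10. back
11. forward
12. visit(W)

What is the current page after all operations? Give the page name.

After 1 (visit(X)): cur=X back=1 fwd=0
After 2 (back): cur=HOME back=0 fwd=1
After 3 (forward): cur=X back=1 fwd=0
After 4 (back): cur=HOME back=0 fwd=1
After 5 (visit(L)): cur=L back=1 fwd=0
After 6 (visit(T)): cur=T back=2 fwd=0
After 7 (back): cur=L back=1 fwd=1
After 8 (back): cur=HOME back=0 fwd=2
After 9 (forward): cur=L back=1 fwd=1
After 10 (back): cur=HOME back=0 fwd=2
After 11 (forward): cur=L back=1 fwd=1
After 12 (visit(W)): cur=W back=2 fwd=0

Answer: W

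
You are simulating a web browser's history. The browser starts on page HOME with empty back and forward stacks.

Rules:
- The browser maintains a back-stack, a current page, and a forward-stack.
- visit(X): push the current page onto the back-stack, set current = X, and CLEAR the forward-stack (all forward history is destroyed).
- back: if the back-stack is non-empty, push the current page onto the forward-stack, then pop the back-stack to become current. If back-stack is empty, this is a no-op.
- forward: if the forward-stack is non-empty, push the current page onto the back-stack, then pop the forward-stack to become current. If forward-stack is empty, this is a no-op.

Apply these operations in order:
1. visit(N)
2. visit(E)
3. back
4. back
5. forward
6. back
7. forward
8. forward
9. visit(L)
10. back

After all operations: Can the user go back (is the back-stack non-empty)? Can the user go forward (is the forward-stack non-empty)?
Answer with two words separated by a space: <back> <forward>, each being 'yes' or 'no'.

After 1 (visit(N)): cur=N back=1 fwd=0
After 2 (visit(E)): cur=E back=2 fwd=0
After 3 (back): cur=N back=1 fwd=1
After 4 (back): cur=HOME back=0 fwd=2
After 5 (forward): cur=N back=1 fwd=1
After 6 (back): cur=HOME back=0 fwd=2
After 7 (forward): cur=N back=1 fwd=1
After 8 (forward): cur=E back=2 fwd=0
After 9 (visit(L)): cur=L back=3 fwd=0
After 10 (back): cur=E back=2 fwd=1

Answer: yes yes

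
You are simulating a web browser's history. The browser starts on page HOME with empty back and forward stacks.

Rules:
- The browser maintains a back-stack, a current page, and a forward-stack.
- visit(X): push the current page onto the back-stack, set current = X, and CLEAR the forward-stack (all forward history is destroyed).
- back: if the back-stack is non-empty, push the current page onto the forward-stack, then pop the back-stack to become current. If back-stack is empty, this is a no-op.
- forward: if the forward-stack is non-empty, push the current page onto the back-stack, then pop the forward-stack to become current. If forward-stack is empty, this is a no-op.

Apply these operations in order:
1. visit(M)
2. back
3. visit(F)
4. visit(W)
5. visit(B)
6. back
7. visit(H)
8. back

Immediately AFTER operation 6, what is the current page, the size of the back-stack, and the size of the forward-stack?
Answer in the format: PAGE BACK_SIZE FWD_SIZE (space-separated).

After 1 (visit(M)): cur=M back=1 fwd=0
After 2 (back): cur=HOME back=0 fwd=1
After 3 (visit(F)): cur=F back=1 fwd=0
After 4 (visit(W)): cur=W back=2 fwd=0
After 5 (visit(B)): cur=B back=3 fwd=0
After 6 (back): cur=W back=2 fwd=1

W 2 1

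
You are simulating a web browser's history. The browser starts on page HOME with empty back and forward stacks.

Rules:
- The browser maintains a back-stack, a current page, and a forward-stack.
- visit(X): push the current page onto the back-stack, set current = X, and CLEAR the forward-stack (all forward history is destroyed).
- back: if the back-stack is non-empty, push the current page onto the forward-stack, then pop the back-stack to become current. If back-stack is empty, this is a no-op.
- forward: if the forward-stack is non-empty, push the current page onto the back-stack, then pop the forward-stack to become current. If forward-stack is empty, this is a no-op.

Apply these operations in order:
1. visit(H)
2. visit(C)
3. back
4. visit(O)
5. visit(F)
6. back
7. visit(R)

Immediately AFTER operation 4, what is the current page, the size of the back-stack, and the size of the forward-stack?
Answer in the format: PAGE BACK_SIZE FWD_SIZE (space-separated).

After 1 (visit(H)): cur=H back=1 fwd=0
After 2 (visit(C)): cur=C back=2 fwd=0
After 3 (back): cur=H back=1 fwd=1
After 4 (visit(O)): cur=O back=2 fwd=0

O 2 0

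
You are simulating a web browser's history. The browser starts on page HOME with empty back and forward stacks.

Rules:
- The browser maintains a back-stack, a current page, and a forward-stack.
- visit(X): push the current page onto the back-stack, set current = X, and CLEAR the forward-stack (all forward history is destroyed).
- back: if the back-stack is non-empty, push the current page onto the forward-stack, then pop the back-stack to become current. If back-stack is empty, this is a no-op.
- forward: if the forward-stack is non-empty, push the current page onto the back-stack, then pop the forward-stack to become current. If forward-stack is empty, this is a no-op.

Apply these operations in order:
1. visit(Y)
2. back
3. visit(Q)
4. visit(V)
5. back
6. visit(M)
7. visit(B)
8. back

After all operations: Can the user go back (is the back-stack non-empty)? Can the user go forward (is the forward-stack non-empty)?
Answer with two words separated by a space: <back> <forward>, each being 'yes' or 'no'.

Answer: yes yes

Derivation:
After 1 (visit(Y)): cur=Y back=1 fwd=0
After 2 (back): cur=HOME back=0 fwd=1
After 3 (visit(Q)): cur=Q back=1 fwd=0
After 4 (visit(V)): cur=V back=2 fwd=0
After 5 (back): cur=Q back=1 fwd=1
After 6 (visit(M)): cur=M back=2 fwd=0
After 7 (visit(B)): cur=B back=3 fwd=0
After 8 (back): cur=M back=2 fwd=1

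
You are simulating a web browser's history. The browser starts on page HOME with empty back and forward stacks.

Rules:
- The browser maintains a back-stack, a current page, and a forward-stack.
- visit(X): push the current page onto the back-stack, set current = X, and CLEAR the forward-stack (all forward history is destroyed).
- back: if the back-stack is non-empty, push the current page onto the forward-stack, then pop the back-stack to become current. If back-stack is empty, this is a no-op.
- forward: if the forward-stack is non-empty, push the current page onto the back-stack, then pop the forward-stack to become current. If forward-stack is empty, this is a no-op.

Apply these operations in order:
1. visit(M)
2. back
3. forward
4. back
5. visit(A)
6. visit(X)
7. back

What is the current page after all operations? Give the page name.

After 1 (visit(M)): cur=M back=1 fwd=0
After 2 (back): cur=HOME back=0 fwd=1
After 3 (forward): cur=M back=1 fwd=0
After 4 (back): cur=HOME back=0 fwd=1
After 5 (visit(A)): cur=A back=1 fwd=0
After 6 (visit(X)): cur=X back=2 fwd=0
After 7 (back): cur=A back=1 fwd=1

Answer: A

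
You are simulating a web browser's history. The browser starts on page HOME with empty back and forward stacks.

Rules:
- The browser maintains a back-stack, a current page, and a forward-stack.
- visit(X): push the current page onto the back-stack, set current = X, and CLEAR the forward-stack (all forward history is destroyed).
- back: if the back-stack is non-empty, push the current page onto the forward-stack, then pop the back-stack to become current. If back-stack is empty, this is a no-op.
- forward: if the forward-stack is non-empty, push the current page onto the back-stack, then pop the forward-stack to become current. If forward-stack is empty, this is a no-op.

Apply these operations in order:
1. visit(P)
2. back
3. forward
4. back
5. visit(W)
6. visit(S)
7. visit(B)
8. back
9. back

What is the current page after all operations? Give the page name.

Answer: W

Derivation:
After 1 (visit(P)): cur=P back=1 fwd=0
After 2 (back): cur=HOME back=0 fwd=1
After 3 (forward): cur=P back=1 fwd=0
After 4 (back): cur=HOME back=0 fwd=1
After 5 (visit(W)): cur=W back=1 fwd=0
After 6 (visit(S)): cur=S back=2 fwd=0
After 7 (visit(B)): cur=B back=3 fwd=0
After 8 (back): cur=S back=2 fwd=1
After 9 (back): cur=W back=1 fwd=2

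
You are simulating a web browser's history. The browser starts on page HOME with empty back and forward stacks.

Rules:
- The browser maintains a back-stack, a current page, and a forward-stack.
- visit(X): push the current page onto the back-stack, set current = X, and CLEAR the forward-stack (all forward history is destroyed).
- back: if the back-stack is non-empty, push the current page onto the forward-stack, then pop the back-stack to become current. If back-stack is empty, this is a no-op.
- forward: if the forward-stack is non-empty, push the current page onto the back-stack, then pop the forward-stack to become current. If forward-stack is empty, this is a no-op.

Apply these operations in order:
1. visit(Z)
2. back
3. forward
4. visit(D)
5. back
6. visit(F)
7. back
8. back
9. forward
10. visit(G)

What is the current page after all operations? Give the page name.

After 1 (visit(Z)): cur=Z back=1 fwd=0
After 2 (back): cur=HOME back=0 fwd=1
After 3 (forward): cur=Z back=1 fwd=0
After 4 (visit(D)): cur=D back=2 fwd=0
After 5 (back): cur=Z back=1 fwd=1
After 6 (visit(F)): cur=F back=2 fwd=0
After 7 (back): cur=Z back=1 fwd=1
After 8 (back): cur=HOME back=0 fwd=2
After 9 (forward): cur=Z back=1 fwd=1
After 10 (visit(G)): cur=G back=2 fwd=0

Answer: G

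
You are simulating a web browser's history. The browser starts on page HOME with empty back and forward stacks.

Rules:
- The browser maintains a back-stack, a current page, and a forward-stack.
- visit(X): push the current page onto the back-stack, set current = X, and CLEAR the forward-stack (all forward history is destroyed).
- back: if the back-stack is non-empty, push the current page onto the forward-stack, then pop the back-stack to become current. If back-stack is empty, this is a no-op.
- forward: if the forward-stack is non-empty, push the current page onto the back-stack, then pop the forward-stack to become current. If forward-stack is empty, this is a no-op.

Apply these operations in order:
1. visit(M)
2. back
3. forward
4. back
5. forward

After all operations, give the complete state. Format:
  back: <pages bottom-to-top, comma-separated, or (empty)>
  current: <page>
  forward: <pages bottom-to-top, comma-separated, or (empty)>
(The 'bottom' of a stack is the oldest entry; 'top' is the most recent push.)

After 1 (visit(M)): cur=M back=1 fwd=0
After 2 (back): cur=HOME back=0 fwd=1
After 3 (forward): cur=M back=1 fwd=0
After 4 (back): cur=HOME back=0 fwd=1
After 5 (forward): cur=M back=1 fwd=0

Answer: back: HOME
current: M
forward: (empty)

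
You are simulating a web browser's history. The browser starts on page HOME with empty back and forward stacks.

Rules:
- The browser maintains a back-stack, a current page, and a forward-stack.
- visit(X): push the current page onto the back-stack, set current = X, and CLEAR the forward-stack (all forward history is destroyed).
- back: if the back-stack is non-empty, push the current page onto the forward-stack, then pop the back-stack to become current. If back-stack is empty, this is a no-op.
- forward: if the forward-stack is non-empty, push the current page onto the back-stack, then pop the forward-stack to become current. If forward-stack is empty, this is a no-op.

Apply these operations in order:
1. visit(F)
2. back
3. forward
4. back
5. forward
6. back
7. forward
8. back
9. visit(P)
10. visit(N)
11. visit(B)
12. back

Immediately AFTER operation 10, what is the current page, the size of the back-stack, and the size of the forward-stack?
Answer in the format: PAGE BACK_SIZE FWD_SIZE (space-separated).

After 1 (visit(F)): cur=F back=1 fwd=0
After 2 (back): cur=HOME back=0 fwd=1
After 3 (forward): cur=F back=1 fwd=0
After 4 (back): cur=HOME back=0 fwd=1
After 5 (forward): cur=F back=1 fwd=0
After 6 (back): cur=HOME back=0 fwd=1
After 7 (forward): cur=F back=1 fwd=0
After 8 (back): cur=HOME back=0 fwd=1
After 9 (visit(P)): cur=P back=1 fwd=0
After 10 (visit(N)): cur=N back=2 fwd=0

N 2 0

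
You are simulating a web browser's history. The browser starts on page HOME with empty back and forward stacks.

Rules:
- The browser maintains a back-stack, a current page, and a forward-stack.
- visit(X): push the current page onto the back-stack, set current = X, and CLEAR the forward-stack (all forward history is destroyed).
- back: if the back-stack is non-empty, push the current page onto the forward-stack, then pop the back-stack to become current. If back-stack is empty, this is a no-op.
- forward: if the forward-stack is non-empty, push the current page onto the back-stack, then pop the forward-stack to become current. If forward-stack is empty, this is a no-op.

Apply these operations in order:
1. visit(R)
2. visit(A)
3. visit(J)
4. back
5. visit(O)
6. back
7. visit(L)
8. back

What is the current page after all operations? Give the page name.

After 1 (visit(R)): cur=R back=1 fwd=0
After 2 (visit(A)): cur=A back=2 fwd=0
After 3 (visit(J)): cur=J back=3 fwd=0
After 4 (back): cur=A back=2 fwd=1
After 5 (visit(O)): cur=O back=3 fwd=0
After 6 (back): cur=A back=2 fwd=1
After 7 (visit(L)): cur=L back=3 fwd=0
After 8 (back): cur=A back=2 fwd=1

Answer: A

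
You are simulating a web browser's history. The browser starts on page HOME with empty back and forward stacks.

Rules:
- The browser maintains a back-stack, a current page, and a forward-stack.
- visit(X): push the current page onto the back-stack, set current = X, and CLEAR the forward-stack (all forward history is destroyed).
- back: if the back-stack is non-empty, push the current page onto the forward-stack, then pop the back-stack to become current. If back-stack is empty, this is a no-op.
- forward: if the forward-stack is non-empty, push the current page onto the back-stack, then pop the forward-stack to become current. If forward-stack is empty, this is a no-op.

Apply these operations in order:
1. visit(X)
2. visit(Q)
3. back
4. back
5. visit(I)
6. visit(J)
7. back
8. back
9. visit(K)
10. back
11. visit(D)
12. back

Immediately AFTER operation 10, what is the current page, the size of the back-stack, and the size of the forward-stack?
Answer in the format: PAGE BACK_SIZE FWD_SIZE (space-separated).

After 1 (visit(X)): cur=X back=1 fwd=0
After 2 (visit(Q)): cur=Q back=2 fwd=0
After 3 (back): cur=X back=1 fwd=1
After 4 (back): cur=HOME back=0 fwd=2
After 5 (visit(I)): cur=I back=1 fwd=0
After 6 (visit(J)): cur=J back=2 fwd=0
After 7 (back): cur=I back=1 fwd=1
After 8 (back): cur=HOME back=0 fwd=2
After 9 (visit(K)): cur=K back=1 fwd=0
After 10 (back): cur=HOME back=0 fwd=1

HOME 0 1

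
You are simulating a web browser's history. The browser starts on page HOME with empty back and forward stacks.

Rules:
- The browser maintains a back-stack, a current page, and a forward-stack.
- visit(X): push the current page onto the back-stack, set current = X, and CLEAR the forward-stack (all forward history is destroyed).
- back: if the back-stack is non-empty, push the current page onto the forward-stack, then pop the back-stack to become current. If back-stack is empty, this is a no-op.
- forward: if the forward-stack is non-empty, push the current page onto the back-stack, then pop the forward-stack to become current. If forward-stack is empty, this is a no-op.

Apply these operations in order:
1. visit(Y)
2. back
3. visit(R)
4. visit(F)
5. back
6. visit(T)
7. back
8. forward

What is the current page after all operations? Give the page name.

Answer: T

Derivation:
After 1 (visit(Y)): cur=Y back=1 fwd=0
After 2 (back): cur=HOME back=0 fwd=1
After 3 (visit(R)): cur=R back=1 fwd=0
After 4 (visit(F)): cur=F back=2 fwd=0
After 5 (back): cur=R back=1 fwd=1
After 6 (visit(T)): cur=T back=2 fwd=0
After 7 (back): cur=R back=1 fwd=1
After 8 (forward): cur=T back=2 fwd=0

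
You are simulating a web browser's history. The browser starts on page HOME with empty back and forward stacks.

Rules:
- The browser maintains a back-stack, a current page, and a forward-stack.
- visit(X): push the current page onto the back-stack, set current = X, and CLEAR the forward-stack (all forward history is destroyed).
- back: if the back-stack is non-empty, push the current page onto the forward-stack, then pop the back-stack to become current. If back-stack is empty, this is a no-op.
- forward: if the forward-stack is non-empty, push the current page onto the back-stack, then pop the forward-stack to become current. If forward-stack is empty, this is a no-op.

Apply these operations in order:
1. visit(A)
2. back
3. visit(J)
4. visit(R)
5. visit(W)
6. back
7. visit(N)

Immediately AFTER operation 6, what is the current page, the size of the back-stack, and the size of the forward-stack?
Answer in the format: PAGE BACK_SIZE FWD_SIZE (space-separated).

After 1 (visit(A)): cur=A back=1 fwd=0
After 2 (back): cur=HOME back=0 fwd=1
After 3 (visit(J)): cur=J back=1 fwd=0
After 4 (visit(R)): cur=R back=2 fwd=0
After 5 (visit(W)): cur=W back=3 fwd=0
After 6 (back): cur=R back=2 fwd=1

R 2 1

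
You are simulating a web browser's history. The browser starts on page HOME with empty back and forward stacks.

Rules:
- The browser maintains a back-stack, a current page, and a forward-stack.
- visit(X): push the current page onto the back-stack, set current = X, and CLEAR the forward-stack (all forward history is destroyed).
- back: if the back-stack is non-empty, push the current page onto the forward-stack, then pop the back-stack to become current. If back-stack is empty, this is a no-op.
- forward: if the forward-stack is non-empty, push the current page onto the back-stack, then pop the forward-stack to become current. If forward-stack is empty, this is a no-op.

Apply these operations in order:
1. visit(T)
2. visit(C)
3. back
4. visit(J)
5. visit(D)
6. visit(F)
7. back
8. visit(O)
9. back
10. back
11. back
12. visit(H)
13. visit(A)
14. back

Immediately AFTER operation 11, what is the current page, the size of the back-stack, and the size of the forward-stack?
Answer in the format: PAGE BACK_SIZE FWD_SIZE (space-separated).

After 1 (visit(T)): cur=T back=1 fwd=0
After 2 (visit(C)): cur=C back=2 fwd=0
After 3 (back): cur=T back=1 fwd=1
After 4 (visit(J)): cur=J back=2 fwd=0
After 5 (visit(D)): cur=D back=3 fwd=0
After 6 (visit(F)): cur=F back=4 fwd=0
After 7 (back): cur=D back=3 fwd=1
After 8 (visit(O)): cur=O back=4 fwd=0
After 9 (back): cur=D back=3 fwd=1
After 10 (back): cur=J back=2 fwd=2
After 11 (back): cur=T back=1 fwd=3

T 1 3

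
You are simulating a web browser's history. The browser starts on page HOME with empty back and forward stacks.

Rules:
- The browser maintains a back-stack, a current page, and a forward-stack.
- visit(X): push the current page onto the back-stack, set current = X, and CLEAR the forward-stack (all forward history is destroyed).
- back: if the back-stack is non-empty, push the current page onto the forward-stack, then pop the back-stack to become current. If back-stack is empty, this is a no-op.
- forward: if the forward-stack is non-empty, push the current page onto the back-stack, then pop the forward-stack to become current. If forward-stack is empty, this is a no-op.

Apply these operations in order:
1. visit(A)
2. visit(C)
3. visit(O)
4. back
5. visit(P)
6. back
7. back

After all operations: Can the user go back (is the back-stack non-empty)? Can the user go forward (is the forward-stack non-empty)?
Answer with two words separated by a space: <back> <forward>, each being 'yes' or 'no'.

After 1 (visit(A)): cur=A back=1 fwd=0
After 2 (visit(C)): cur=C back=2 fwd=0
After 3 (visit(O)): cur=O back=3 fwd=0
After 4 (back): cur=C back=2 fwd=1
After 5 (visit(P)): cur=P back=3 fwd=0
After 6 (back): cur=C back=2 fwd=1
After 7 (back): cur=A back=1 fwd=2

Answer: yes yes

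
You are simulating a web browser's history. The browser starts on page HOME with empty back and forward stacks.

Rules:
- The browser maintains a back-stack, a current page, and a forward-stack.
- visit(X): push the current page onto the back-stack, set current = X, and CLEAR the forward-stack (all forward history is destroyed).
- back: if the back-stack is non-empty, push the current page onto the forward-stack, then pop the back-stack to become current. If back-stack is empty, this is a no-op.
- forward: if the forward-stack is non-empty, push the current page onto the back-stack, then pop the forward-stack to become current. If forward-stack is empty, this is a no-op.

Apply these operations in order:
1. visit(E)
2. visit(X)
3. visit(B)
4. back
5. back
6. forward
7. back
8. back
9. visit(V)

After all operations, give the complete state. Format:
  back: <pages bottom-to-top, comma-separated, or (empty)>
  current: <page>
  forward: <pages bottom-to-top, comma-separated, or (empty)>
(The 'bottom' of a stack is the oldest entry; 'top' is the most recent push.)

Answer: back: HOME
current: V
forward: (empty)

Derivation:
After 1 (visit(E)): cur=E back=1 fwd=0
After 2 (visit(X)): cur=X back=2 fwd=0
After 3 (visit(B)): cur=B back=3 fwd=0
After 4 (back): cur=X back=2 fwd=1
After 5 (back): cur=E back=1 fwd=2
After 6 (forward): cur=X back=2 fwd=1
After 7 (back): cur=E back=1 fwd=2
After 8 (back): cur=HOME back=0 fwd=3
After 9 (visit(V)): cur=V back=1 fwd=0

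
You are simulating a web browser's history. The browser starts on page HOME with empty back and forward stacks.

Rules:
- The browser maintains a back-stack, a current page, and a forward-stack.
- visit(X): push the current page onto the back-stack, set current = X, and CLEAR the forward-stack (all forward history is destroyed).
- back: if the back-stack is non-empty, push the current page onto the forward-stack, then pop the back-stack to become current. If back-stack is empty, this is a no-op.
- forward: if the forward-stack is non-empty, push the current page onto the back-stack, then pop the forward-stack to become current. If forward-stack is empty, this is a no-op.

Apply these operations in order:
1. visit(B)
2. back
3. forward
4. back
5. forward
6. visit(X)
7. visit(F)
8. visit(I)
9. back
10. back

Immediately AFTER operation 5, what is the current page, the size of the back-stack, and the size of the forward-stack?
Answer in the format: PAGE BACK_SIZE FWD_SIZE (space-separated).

After 1 (visit(B)): cur=B back=1 fwd=0
After 2 (back): cur=HOME back=0 fwd=1
After 3 (forward): cur=B back=1 fwd=0
After 4 (back): cur=HOME back=0 fwd=1
After 5 (forward): cur=B back=1 fwd=0

B 1 0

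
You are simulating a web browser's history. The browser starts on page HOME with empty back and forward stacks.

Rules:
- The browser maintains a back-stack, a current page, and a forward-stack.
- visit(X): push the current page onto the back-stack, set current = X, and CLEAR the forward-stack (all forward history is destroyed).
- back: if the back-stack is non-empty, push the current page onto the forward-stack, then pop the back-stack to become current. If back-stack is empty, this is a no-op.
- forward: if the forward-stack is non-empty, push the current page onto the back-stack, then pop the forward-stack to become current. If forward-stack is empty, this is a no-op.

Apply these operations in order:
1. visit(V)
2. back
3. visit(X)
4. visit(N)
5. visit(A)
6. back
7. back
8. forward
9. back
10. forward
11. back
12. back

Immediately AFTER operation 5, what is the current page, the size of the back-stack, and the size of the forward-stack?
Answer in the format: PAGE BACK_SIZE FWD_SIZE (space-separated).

After 1 (visit(V)): cur=V back=1 fwd=0
After 2 (back): cur=HOME back=0 fwd=1
After 3 (visit(X)): cur=X back=1 fwd=0
After 4 (visit(N)): cur=N back=2 fwd=0
After 5 (visit(A)): cur=A back=3 fwd=0

A 3 0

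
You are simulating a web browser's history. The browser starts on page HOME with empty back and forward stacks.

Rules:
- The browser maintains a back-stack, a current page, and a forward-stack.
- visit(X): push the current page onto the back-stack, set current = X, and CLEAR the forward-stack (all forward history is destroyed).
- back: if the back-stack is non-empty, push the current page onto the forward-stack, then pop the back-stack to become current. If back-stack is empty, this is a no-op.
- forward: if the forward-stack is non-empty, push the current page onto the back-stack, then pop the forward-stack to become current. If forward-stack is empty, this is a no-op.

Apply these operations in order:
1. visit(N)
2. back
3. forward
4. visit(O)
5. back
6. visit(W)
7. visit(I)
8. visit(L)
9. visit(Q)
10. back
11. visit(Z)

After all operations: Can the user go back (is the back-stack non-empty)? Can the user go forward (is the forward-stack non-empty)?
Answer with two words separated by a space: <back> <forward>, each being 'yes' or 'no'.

After 1 (visit(N)): cur=N back=1 fwd=0
After 2 (back): cur=HOME back=0 fwd=1
After 3 (forward): cur=N back=1 fwd=0
After 4 (visit(O)): cur=O back=2 fwd=0
After 5 (back): cur=N back=1 fwd=1
After 6 (visit(W)): cur=W back=2 fwd=0
After 7 (visit(I)): cur=I back=3 fwd=0
After 8 (visit(L)): cur=L back=4 fwd=0
After 9 (visit(Q)): cur=Q back=5 fwd=0
After 10 (back): cur=L back=4 fwd=1
After 11 (visit(Z)): cur=Z back=5 fwd=0

Answer: yes no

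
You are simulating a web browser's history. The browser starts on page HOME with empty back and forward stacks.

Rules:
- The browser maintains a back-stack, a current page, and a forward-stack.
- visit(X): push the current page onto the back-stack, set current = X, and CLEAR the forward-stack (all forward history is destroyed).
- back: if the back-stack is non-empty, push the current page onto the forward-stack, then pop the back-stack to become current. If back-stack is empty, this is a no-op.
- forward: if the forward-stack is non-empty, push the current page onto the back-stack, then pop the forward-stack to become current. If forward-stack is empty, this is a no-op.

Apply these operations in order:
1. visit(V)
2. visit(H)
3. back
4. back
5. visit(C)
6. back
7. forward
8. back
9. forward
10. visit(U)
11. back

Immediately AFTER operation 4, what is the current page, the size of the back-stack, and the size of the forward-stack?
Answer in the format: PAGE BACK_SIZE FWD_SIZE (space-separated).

After 1 (visit(V)): cur=V back=1 fwd=0
After 2 (visit(H)): cur=H back=2 fwd=0
After 3 (back): cur=V back=1 fwd=1
After 4 (back): cur=HOME back=0 fwd=2

HOME 0 2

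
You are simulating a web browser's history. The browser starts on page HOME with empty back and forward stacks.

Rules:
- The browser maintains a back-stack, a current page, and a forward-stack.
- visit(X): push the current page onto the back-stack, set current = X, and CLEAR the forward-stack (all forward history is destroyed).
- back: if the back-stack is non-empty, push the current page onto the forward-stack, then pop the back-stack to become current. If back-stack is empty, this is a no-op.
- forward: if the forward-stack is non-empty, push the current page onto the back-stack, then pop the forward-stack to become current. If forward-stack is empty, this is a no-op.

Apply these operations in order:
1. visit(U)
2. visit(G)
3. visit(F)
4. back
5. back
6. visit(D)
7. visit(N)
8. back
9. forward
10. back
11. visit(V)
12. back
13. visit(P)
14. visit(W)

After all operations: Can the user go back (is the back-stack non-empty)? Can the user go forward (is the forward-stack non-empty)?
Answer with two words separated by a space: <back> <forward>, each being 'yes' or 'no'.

Answer: yes no

Derivation:
After 1 (visit(U)): cur=U back=1 fwd=0
After 2 (visit(G)): cur=G back=2 fwd=0
After 3 (visit(F)): cur=F back=3 fwd=0
After 4 (back): cur=G back=2 fwd=1
After 5 (back): cur=U back=1 fwd=2
After 6 (visit(D)): cur=D back=2 fwd=0
After 7 (visit(N)): cur=N back=3 fwd=0
After 8 (back): cur=D back=2 fwd=1
After 9 (forward): cur=N back=3 fwd=0
After 10 (back): cur=D back=2 fwd=1
After 11 (visit(V)): cur=V back=3 fwd=0
After 12 (back): cur=D back=2 fwd=1
After 13 (visit(P)): cur=P back=3 fwd=0
After 14 (visit(W)): cur=W back=4 fwd=0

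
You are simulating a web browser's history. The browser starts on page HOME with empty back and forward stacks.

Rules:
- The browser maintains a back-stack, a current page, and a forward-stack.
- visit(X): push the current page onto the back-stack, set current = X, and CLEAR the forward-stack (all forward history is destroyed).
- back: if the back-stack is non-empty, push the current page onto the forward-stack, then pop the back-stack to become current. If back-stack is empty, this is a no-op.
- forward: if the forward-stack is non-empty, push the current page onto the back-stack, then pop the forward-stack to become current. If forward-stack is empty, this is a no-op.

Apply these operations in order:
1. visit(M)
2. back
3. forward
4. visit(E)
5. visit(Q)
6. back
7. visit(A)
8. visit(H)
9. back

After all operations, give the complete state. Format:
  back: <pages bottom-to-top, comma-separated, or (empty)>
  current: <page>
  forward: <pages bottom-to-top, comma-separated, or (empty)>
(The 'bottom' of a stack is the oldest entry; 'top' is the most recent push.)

After 1 (visit(M)): cur=M back=1 fwd=0
After 2 (back): cur=HOME back=0 fwd=1
After 3 (forward): cur=M back=1 fwd=0
After 4 (visit(E)): cur=E back=2 fwd=0
After 5 (visit(Q)): cur=Q back=3 fwd=0
After 6 (back): cur=E back=2 fwd=1
After 7 (visit(A)): cur=A back=3 fwd=0
After 8 (visit(H)): cur=H back=4 fwd=0
After 9 (back): cur=A back=3 fwd=1

Answer: back: HOME,M,E
current: A
forward: H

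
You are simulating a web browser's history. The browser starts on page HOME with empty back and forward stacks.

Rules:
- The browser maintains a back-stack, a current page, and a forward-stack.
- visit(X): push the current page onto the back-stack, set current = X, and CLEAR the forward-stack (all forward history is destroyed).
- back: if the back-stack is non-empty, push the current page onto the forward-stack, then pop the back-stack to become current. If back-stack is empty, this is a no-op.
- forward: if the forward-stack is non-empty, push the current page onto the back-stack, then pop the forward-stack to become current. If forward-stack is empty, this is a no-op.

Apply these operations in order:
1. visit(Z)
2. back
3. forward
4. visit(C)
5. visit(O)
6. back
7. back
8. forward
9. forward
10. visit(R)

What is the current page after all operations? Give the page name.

Answer: R

Derivation:
After 1 (visit(Z)): cur=Z back=1 fwd=0
After 2 (back): cur=HOME back=0 fwd=1
After 3 (forward): cur=Z back=1 fwd=0
After 4 (visit(C)): cur=C back=2 fwd=0
After 5 (visit(O)): cur=O back=3 fwd=0
After 6 (back): cur=C back=2 fwd=1
After 7 (back): cur=Z back=1 fwd=2
After 8 (forward): cur=C back=2 fwd=1
After 9 (forward): cur=O back=3 fwd=0
After 10 (visit(R)): cur=R back=4 fwd=0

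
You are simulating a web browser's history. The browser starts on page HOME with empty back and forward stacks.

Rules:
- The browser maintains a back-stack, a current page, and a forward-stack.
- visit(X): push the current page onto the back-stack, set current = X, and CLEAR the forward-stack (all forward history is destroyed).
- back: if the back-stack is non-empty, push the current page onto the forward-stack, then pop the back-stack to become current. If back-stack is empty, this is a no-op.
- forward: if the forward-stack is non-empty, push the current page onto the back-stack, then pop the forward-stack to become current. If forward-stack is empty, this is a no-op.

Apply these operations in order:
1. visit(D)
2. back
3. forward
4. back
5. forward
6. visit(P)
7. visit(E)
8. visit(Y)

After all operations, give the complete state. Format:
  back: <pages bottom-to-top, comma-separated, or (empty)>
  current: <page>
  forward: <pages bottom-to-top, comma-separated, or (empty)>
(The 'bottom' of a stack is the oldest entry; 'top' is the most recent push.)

Answer: back: HOME,D,P,E
current: Y
forward: (empty)

Derivation:
After 1 (visit(D)): cur=D back=1 fwd=0
After 2 (back): cur=HOME back=0 fwd=1
After 3 (forward): cur=D back=1 fwd=0
After 4 (back): cur=HOME back=0 fwd=1
After 5 (forward): cur=D back=1 fwd=0
After 6 (visit(P)): cur=P back=2 fwd=0
After 7 (visit(E)): cur=E back=3 fwd=0
After 8 (visit(Y)): cur=Y back=4 fwd=0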